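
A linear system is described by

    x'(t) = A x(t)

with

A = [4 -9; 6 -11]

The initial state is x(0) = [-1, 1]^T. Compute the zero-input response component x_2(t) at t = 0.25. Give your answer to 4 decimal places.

-0.9936

det(sI - A) = s^2 - (tr A)s + det A, with tr A = 4 + (-11) = -7 and det A = 4·(-11) - (-9)·6 = -44 - (-54) = 10.
So p(s) = det(sI - A) = s^2 + 7s + 10.
Factor s^2 + 7s + 10: two numbers with sum -7 and product 10 are -2 and -5, so s^2 + 7s + 10 = (s + 2)(s + 5).
Hence p(s) = (s + 2) (s + 5), with roots -5, -2.
The eigenvalues -5, -2 are distinct and real, so A is diagonalisable and x(t) = e^{At} x(0) = V diag(e^{λ_i t}) V^{-1} x(0), where the columns of V are the eigenvectors.
λ = -5: A - (-5)I = [[9, -9], [6, -6]]. Row 1 gives 9·v1 + (-9)·v2 = 0, so take v_1 = [1, 1]^T.
λ = -2: A - (-2)I = [[6, -9], [6, -9]]. Row 1 gives 6·v1 + (-9)·v2 = 0, so take v_2 = [-3, -2]^T.
V = [v_1 v_2] = [[1, -3], [1, -2]] has det V = 1, so V^{-1} = adj(V)/det V = [[-2, 3], [-1, 1]].
Modal coordinates z(0) = V^{-1} x(0): (-2)·(-1) + 3·1 = 5; (-1)·(-1) + 1·1 = 2; so z(0) = [5, 2]^T.
x_2(t) = Σ_i (v_i)_2 · z_i(0) · e^{λ_i t} (row 2 of V times the modal terms).
x_2(0.25) = 1·5·e^{-5·0.25} + (-2)·2·e^{-2·0.25} = 5·0.286505 + (-4)·0.606531 = -0.9936.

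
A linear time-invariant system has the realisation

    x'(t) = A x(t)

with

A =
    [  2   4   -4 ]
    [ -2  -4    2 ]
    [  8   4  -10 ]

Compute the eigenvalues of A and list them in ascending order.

-6, -4, -2

det(sI - A) = s^3 - (tr A)s^2 + (M11 + M22 + M33)s - det A, where Mii is the 2×2 principal minor of A obtained by deleting row i and column i.
tr A = 2 + (-4) + (-10) = -12; M11 = (-4)·(-10) - 2·4 = 40 - 8 = 32; M22 = 2·(-10) - (-4)·8 = -20 - (-32) = 12; M33 = 2·(-4) - 4·(-2) = -8 - (-8) = 0; sum of minors = 44.
det A = 2·((-4)·(-10) - 2·4) - 4·((-2)·(-10) - 2·8) + (-4)·((-2)·4 - (-4)·8) = 2·32 - 4·4 + (-4)·24 = -48.
So p(s) = det(sI - A) = s^3 + 12s^2 + 44s + 48.
Rational-root test: any integer root divides 48. Testing small divisors, s = -2 works: p(-2) = -8 + 48 + (-88) + 48 = 0, so (s + 2) is a factor.
Dividing, p(s) = (s + 2)(s^2 + 10s + 24).
Factor s^2 + 10s + 24: two numbers with sum -10 and product 24 are -4 and -6, so s^2 + 10s + 24 = (s + 4)(s + 6).
Hence p(s) = (s + 2) (s + 4) (s + 6), with roots -6, -4, -2.
All eigenvalues have negative real part, so the system is asymptotically stable.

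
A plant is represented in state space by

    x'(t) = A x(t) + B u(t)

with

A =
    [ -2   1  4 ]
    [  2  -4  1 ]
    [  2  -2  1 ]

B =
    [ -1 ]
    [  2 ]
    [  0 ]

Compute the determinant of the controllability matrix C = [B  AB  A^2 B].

296

AB = [[4], [-10], [-6]]
A^2B = [[-42], [42], [22]]
Controllability matrix C = [B  AB  A^2B] = [[-1, 4, -42], [2, -10, 42], [0, -6, 22]]
Expanding along the first row, det(C) = (-1)·((-10)·22 - 42·(-6)) - 4·(2·22 - 42·0) + (-42)·(2·(-6) - (-10)·0) = (-1)·32 - 4·44 + (-42)·(-12) = 296
Since det(C) ≠ 0, rank(C) = 3 and the system is completely controllable.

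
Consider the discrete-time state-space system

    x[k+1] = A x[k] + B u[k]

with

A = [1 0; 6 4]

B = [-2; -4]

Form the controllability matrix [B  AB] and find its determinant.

48

AB = [[-2], [-28]]
Controllability matrix C = [B  AB] = [[-2, -2], [-4, -28]]
det(C) = (-2)·(-28) - (-2)·(-4) = 56 - 8 = 48
Since det(C) ≠ 0, rank(C) = 2 and the system is completely controllable.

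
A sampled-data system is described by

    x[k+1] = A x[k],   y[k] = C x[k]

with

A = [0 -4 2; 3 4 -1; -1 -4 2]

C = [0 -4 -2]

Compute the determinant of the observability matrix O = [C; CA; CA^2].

CA = [[-10, -8, 0]]
CA^2 = [[-24, 8, -12]]
Observability matrix O = [C; CA; CA^2] = [[0, -4, -2], [-10, -8, 0], [-24, 8, -12]]
Expanding along the first row, det(O) = 0·((-8)·(-12) - 0·8) - (-4)·((-10)·(-12) - 0·(-24)) + (-2)·((-10)·8 - (-8)·(-24)) = 0·96 - (-4)·120 + (-2)·(-272) = 1024
Since det(O) ≠ 0, rank(O) = 3 and the system is completely observable.

1024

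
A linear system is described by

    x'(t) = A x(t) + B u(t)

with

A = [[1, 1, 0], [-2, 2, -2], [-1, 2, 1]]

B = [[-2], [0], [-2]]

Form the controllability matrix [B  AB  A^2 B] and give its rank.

AB = [[-2], [8], [0]]
A^2B = [[6], [20], [18]]
Controllability matrix C = [B  AB  A^2B] = [[-2, -2, 6], [0, 8, 20], [-2, 0, 18]]
det(C) = (-2)·(8·18 - 20·0) - (-2)·(0·18 - 20·(-2)) + 6·(0·0 - 8·(-2)) = (-2)·144 - (-2)·40 + 6·16 = -112 ≠ 0, so rank(C) = 3.
rank(C) = 3 = n, so the pair (A, B) is completely controllable.

3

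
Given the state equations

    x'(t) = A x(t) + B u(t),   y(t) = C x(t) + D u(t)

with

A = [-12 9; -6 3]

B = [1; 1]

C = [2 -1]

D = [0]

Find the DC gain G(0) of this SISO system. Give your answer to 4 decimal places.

0.3333

G(0) = C(-A)^{-1}B + D = -C A^{-1} B + D.
det A = 18, so A^{-1} = (1/18)·adj(A) = [[1/6, -1/2], [1/3, -2/3]]
A^{-1} B = [-1/3, -1/3]^T
C A^{-1} B = -1/3
G(0) = D - C A^{-1} B = 0 - (-1/3) = 1/3 ≈ 0.3333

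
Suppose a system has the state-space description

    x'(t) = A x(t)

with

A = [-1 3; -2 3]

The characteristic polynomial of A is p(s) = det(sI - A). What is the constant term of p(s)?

3

For a 2×2 matrix, det(sI - A) = s^2 - (tr A)s + det A.
tr A = 2, det A = 3.
So p(s) = s^2 - 2s + 3.
The constant term is 3.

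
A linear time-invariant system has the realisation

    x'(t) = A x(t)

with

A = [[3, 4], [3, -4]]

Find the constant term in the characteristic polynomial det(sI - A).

For a 2×2 matrix, det(sI - A) = s^2 - (tr A)s + det A.
tr A = -1, det A = -24.
So p(s) = s^2 + s - 24.
The constant term is -24.

-24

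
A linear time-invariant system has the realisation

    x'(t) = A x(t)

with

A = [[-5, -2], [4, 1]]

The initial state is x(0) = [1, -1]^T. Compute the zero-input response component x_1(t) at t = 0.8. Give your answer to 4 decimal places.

det(sI - A) = s^2 - (tr A)s + det A, with tr A = (-5) + 1 = -4 and det A = (-5)·1 - (-2)·4 = -5 - (-8) = 3.
So p(s) = det(sI - A) = s^2 + 4s + 3.
Factor s^2 + 4s + 3: two numbers with sum -4 and product 3 are -1 and -3, so s^2 + 4s + 3 = (s + 1)(s + 3).
Hence p(s) = (s + 1) (s + 3), with roots -3, -1.
The eigenvalues -3, -1 are distinct and real, so A is diagonalisable and x(t) = e^{At} x(0) = V diag(e^{λ_i t}) V^{-1} x(0), where the columns of V are the eigenvectors.
λ = -3: A - (-3)I = [[-2, -2], [4, 4]]. Row 1 gives (-2)·v1 + (-2)·v2 = 0, so take v_1 = [-1, 1]^T.
λ = -1: A - (-1)I = [[-4, -2], [4, 2]]. Row 1 gives (-4)·v1 + (-2)·v2 = 0, so take v_2 = [-1, 2]^T.
V = [v_1 v_2] = [[-1, -1], [1, 2]] has det V = -1, so V^{-1} = adj(V)/det V = [[-2, -1], [1, 1]].
Modal coordinates z(0) = V^{-1} x(0): (-2)·1 + (-1)·(-1) = -1; 1·1 + 1·(-1) = 0; so z(0) = [-1, 0]^T.
x_1(t) = Σ_i (v_i)_1 · z_i(0) · e^{λ_i t} (row 1 of V times the modal terms).
x_1(0.8) = (-1)·(-1)·e^{-3·0.8} + (-1)·0·e^{-1·0.8} = 1·0.090718 + 0·0.449329 = 0.0907.

0.0907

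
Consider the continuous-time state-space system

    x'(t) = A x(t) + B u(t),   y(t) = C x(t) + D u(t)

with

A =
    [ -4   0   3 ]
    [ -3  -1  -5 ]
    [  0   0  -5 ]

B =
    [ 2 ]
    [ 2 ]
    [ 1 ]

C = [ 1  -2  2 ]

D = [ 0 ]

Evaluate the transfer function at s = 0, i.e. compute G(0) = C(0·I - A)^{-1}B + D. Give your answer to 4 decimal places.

2.9500

G(0) = C(-A)^{-1}B + D = -C A^{-1} B + D.
det A = -20, so A^{-1} = (1/-20)·adj(A) = [[-1/4, 0, -3/20], [3/4, -1, 29/20], [0, 0, -1/5]]
A^{-1} B = [-13/20, 19/20, -1/5]^T
C A^{-1} B = -59/20
G(0) = D - C A^{-1} B = 0 - (-59/20) = 59/20 ≈ 2.9500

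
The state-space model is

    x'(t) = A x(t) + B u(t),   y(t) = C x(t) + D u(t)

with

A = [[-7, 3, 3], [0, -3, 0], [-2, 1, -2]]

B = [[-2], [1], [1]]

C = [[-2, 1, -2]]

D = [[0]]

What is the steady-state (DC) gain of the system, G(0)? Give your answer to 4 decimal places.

G(0) = C(-A)^{-1}B + D = -C A^{-1} B + D.
det A = -60, so A^{-1} = (1/-60)·adj(A) = [[-1/10, -3/20, -3/20], [0, -1/3, 0], [1/10, -1/60, -7/20]]
A^{-1} B = [-1/10, -1/3, -17/30]^T
C A^{-1} B = 1
G(0) = D - C A^{-1} B = 0 - (1) = -1

-1.0000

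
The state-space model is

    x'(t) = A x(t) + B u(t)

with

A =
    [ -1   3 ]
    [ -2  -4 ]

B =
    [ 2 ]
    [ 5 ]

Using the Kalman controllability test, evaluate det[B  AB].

AB = [[13], [-24]]
Controllability matrix C = [B  AB] = [[2, 13], [5, -24]]
det(C) = 2·(-24) - 13·5 = -48 - 65 = -113
Since det(C) ≠ 0, rank(C) = 2 and the system is completely controllable.

-113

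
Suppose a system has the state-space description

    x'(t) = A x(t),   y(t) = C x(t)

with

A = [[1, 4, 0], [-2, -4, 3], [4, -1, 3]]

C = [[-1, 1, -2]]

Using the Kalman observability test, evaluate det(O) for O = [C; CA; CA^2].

-617

CA = [[-11, -6, -3]]
CA^2 = [[-11, -17, -27]]
Observability matrix O = [C; CA; CA^2] = [[-1, 1, -2], [-11, -6, -3], [-11, -17, -27]]
Expanding along the first row, det(O) = (-1)·((-6)·(-27) - (-3)·(-17)) - 1·((-11)·(-27) - (-3)·(-11)) + (-2)·((-11)·(-17) - (-6)·(-11)) = (-1)·111 - 1·264 + (-2)·121 = -617
Since det(O) ≠ 0, rank(O) = 3 and the system is completely observable.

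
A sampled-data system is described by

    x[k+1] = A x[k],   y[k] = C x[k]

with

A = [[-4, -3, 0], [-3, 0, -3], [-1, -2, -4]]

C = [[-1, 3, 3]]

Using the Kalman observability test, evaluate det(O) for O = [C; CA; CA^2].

-3807

CA = [[-8, -3, -21]]
CA^2 = [[62, 66, 93]]
Observability matrix O = [C; CA; CA^2] = [[-1, 3, 3], [-8, -3, -21], [62, 66, 93]]
Expanding along the first row, det(O) = (-1)·((-3)·93 - (-21)·66) - 3·((-8)·93 - (-21)·62) + 3·((-8)·66 - (-3)·62) = (-1)·1107 - 3·558 + 3·(-342) = -3807
Since det(O) ≠ 0, rank(O) = 3 and the system is completely observable.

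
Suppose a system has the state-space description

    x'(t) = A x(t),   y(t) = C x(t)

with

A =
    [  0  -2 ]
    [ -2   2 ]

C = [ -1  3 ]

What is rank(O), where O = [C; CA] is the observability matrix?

CA = [[-6, 8]]
Observability matrix O = [C; CA] = [[-1, 3], [-6, 8]]
det(O) = (-1)·8 - 3·(-6) = -8 - (-18) = 10 ≠ 0, so rank(O) = 2.
rank(O) = 2 = n, so the pair (A, C) is completely observable.

2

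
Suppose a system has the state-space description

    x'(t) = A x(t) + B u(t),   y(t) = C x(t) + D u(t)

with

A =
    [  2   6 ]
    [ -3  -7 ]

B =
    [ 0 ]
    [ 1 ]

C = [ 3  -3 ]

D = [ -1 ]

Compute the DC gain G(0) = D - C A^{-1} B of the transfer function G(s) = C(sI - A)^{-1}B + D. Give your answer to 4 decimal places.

5.0000

G(0) = C(-A)^{-1}B + D = -C A^{-1} B + D.
det A = 4, so A^{-1} = (1/4)·adj(A) = [[-7/4, -3/2], [3/4, 1/2]]
A^{-1} B = [-3/2, 1/2]^T
C A^{-1} B = -6
G(0) = D - C A^{-1} B = -1 - (-6) = 5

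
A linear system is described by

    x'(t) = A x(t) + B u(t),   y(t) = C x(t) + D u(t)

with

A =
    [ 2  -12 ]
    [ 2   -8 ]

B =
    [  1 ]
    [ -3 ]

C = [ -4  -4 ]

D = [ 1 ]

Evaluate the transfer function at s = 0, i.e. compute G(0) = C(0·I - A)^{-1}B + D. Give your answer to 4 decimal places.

-25.0000

G(0) = C(-A)^{-1}B + D = -C A^{-1} B + D.
det A = 8, so A^{-1} = (1/8)·adj(A) = [[-1, 3/2], [-1/4, 1/4]]
A^{-1} B = [-11/2, -1]^T
C A^{-1} B = 26
G(0) = D - C A^{-1} B = 1 - (26) = -25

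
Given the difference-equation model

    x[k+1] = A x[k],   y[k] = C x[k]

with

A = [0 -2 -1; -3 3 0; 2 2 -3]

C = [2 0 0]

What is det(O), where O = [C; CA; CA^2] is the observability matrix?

-112

CA = [[0, -4, -2]]
CA^2 = [[8, -16, 6]]
Observability matrix O = [C; CA; CA^2] = [[2, 0, 0], [0, -4, -2], [8, -16, 6]]
Expanding along the first row, det(O) = 2·((-4)·6 - (-2)·(-16)) - 0·(0·6 - (-2)·8) + 0·(0·(-16) - (-4)·8) = 2·(-56) - 0·16 + 0·32 = -112
Since det(O) ≠ 0, rank(O) = 3 and the system is completely observable.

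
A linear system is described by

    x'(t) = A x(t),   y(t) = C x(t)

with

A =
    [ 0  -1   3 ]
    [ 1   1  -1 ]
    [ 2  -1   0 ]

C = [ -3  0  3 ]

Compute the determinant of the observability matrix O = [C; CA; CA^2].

CA = [[6, 0, -9]]
CA^2 = [[-18, 3, 18]]
Observability matrix O = [C; CA; CA^2] = [[-3, 0, 3], [6, 0, -9], [-18, 3, 18]]
Expanding along the first row, det(O) = (-3)·(0·18 - (-9)·3) - 0·(6·18 - (-9)·(-18)) + 3·(6·3 - 0·(-18)) = (-3)·27 - 0·(-54) + 3·18 = -27
Since det(O) ≠ 0, rank(O) = 3 and the system is completely observable.

-27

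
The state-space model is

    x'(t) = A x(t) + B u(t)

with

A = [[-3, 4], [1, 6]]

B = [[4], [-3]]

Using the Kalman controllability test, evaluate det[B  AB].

-128

AB = [[-24], [-14]]
Controllability matrix C = [B  AB] = [[4, -24], [-3, -14]]
det(C) = 4·(-14) - (-24)·(-3) = -56 - 72 = -128
Since det(C) ≠ 0, rank(C) = 2 and the system is completely controllable.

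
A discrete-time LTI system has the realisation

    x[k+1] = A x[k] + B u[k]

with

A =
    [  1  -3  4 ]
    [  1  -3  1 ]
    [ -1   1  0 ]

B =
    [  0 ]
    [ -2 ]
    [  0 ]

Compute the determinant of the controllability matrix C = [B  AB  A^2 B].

-80

AB = [[6], [6], [-2]]
A^2B = [[-20], [-14], [0]]
Controllability matrix C = [B  AB  A^2B] = [[0, 6, -20], [-2, 6, -14], [0, -2, 0]]
Expanding along the first row, det(C) = 0·(6·0 - (-14)·(-2)) - 6·((-2)·0 - (-14)·0) + (-20)·((-2)·(-2) - 6·0) = 0·(-28) - 6·0 + (-20)·4 = -80
Since det(C) ≠ 0, rank(C) = 3 and the system is completely controllable.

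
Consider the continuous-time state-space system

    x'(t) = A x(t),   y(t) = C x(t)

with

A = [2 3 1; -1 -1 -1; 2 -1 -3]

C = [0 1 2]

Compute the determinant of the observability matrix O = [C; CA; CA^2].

38

CA = [[3, -3, -7]]
CA^2 = [[-5, 19, 27]]
Observability matrix O = [C; CA; CA^2] = [[0, 1, 2], [3, -3, -7], [-5, 19, 27]]
Expanding along the first row, det(O) = 0·((-3)·27 - (-7)·19) - 1·(3·27 - (-7)·(-5)) + 2·(3·19 - (-3)·(-5)) = 0·52 - 1·46 + 2·42 = 38
Since det(O) ≠ 0, rank(O) = 3 and the system is completely observable.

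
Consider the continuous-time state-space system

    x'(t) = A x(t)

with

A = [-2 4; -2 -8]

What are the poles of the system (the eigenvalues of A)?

-6, -4

det(sI - A) = s^2 - (tr A)s + det A, with tr A = (-2) + (-8) = -10 and det A = (-2)·(-8) - 4·(-2) = 16 - (-8) = 24.
So p(s) = det(sI - A) = s^2 + 10s + 24.
Factor s^2 + 10s + 24: two numbers with sum -10 and product 24 are -4 and -6, so s^2 + 10s + 24 = (s + 4)(s + 6).
Hence p(s) = (s + 4) (s + 6), with roots -6, -4.
All eigenvalues have negative real part, so the system is asymptotically stable.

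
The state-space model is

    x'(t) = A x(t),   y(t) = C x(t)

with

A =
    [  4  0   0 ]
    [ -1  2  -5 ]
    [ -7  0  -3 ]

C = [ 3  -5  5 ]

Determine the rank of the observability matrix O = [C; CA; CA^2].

2

CA = [[-18, -10, 10]]
CA^2 = [[-132, -20, 20]]
Observability matrix O = [C; CA; CA^2] = [[3, -5, 5], [-18, -10, 10], [-132, -20, 20]]
The columns c1, c2, c3 of O are linearly dependent: c2 + c3 = 0 (check each entry), so rank(O) ≤ 2.
The 2×2 minor from rows 1, 2, columns 1, 2 is 3·(-10) - (-5)·(-18) = -30 - 90 = -120 ≠ 0, so rank(O) = 2.
rank(O) = 2 < n = 3, so the pair (A, C) is not completely observable.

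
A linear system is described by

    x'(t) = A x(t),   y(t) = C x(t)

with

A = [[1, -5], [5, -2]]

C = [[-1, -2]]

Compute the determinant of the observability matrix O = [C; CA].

CA = [[-11, 9]]
Observability matrix O = [C; CA] = [[-1, -2], [-11, 9]]
det(O) = (-1)·9 - (-2)·(-11) = -9 - 22 = -31
Since det(O) ≠ 0, rank(O) = 2 and the system is completely observable.

-31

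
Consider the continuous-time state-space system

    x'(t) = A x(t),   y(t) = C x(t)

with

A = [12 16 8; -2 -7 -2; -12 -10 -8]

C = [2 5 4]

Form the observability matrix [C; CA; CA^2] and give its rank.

CA = [[-34, -43, -26]]
CA^2 = [[-10, 17, 22]]
Observability matrix O = [C; CA; CA^2] = [[2, 5, 4], [-34, -43, -26], [-10, 17, 22]]
The columns c1, c2, c3 of O are linearly dependent: c1 - 2·c2 + 2·c3 = 0 (check each entry), so rank(O) ≤ 2.
The 2×2 minor from rows 1, 2, columns 1, 2 is 2·(-43) - 5·(-34) = -86 - (-170) = 84 ≠ 0, so rank(O) = 2.
rank(O) = 2 < n = 3, so the pair (A, C) is not completely observable.

2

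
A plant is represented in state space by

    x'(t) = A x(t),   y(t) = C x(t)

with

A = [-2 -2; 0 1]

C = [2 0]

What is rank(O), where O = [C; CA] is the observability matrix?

2

CA = [[-4, -4]]
Observability matrix O = [C; CA] = [[2, 0], [-4, -4]]
det(O) = 2·(-4) - 0·(-4) = -8 - 0 = -8 ≠ 0, so rank(O) = 2.
rank(O) = 2 = n, so the pair (A, C) is completely observable.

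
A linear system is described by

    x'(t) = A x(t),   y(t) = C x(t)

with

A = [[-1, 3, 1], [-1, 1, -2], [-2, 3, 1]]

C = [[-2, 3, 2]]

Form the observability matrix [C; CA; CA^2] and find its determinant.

CA = [[-5, 3, -6]]
CA^2 = [[14, -30, -17]]
Observability matrix O = [C; CA; CA^2] = [[-2, 3, 2], [-5, 3, -6], [14, -30, -17]]
Expanding along the first row, det(O) = (-2)·(3·(-17) - (-6)·(-30)) - 3·((-5)·(-17) - (-6)·14) + 2·((-5)·(-30) - 3·14) = (-2)·(-231) - 3·169 + 2·108 = 171
Since det(O) ≠ 0, rank(O) = 3 and the system is completely observable.

171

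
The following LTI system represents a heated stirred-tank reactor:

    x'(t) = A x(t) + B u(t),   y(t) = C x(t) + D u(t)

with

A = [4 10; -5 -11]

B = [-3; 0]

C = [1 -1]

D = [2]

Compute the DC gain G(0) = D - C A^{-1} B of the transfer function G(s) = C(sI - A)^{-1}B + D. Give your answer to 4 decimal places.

G(0) = C(-A)^{-1}B + D = -C A^{-1} B + D.
det A = 6, so A^{-1} = (1/6)·adj(A) = [[-11/6, -5/3], [5/6, 2/3]]
A^{-1} B = [11/2, -5/2]^T
C A^{-1} B = 8
G(0) = D - C A^{-1} B = 2 - (8) = -6

-6.0000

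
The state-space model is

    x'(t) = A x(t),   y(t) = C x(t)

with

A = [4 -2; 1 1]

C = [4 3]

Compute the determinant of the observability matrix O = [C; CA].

CA = [[19, -5]]
Observability matrix O = [C; CA] = [[4, 3], [19, -5]]
det(O) = 4·(-5) - 3·19 = -20 - 57 = -77
Since det(O) ≠ 0, rank(O) = 2 and the system is completely observable.

-77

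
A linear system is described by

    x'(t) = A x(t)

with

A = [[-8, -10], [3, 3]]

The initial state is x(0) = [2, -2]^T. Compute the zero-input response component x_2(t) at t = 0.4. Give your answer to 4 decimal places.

-1.4912

det(sI - A) = s^2 - (tr A)s + det A, with tr A = (-8) + 3 = -5 and det A = (-8)·3 - (-10)·3 = -24 - (-30) = 6.
So p(s) = det(sI - A) = s^2 + 5s + 6.
Factor s^2 + 5s + 6: two numbers with sum -5 and product 6 are -2 and -3, so s^2 + 5s + 6 = (s + 2)(s + 3).
Hence p(s) = (s + 2) (s + 3), with roots -3, -2.
The eigenvalues -3, -2 are distinct and real, so A is diagonalisable and x(t) = e^{At} x(0) = V diag(e^{λ_i t}) V^{-1} x(0), where the columns of V are the eigenvectors.
λ = -3: A - (-3)I = [[-5, -10], [3, 6]]. Row 1 gives (-5)·v1 + (-10)·v2 = 0, so take v_1 = [2, -1]^T.
λ = -2: A - (-2)I = [[-6, -10], [3, 5]]. Row 1 gives (-6)·v1 + (-10)·v2 = 0, so take v_2 = [5, -3]^T.
V = [v_1 v_2] = [[2, 5], [-1, -3]] has det V = -1, so V^{-1} = adj(V)/det V = [[3, 5], [-1, -2]].
Modal coordinates z(0) = V^{-1} x(0): 3·2 + 5·(-2) = -4; (-1)·2 + (-2)·(-2) = 2; so z(0) = [-4, 2]^T.
x_2(t) = Σ_i (v_i)_2 · z_i(0) · e^{λ_i t} (row 2 of V times the modal terms).
x_2(0.4) = (-1)·(-4)·e^{-3·0.4} + (-3)·2·e^{-2·0.4} = 4·0.301194 + (-6)·0.449329 = -1.4912.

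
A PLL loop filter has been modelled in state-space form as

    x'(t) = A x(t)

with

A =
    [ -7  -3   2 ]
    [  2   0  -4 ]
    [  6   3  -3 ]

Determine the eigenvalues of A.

det(sI - A) = s^3 - (tr A)s^2 + (M11 + M22 + M33)s - det A, where Mii is the 2×2 principal minor of A obtained by deleting row i and column i.
tr A = (-7) + 0 + (-3) = -10; M11 = 0·(-3) - (-4)·3 = 0 - (-12) = 12; M22 = (-7)·(-3) - 2·6 = 21 - 12 = 9; M33 = (-7)·0 - (-3)·2 = 0 - (-6) = 6; sum of minors = 27.
det A = (-7)·(0·(-3) - (-4)·3) - (-3)·(2·(-3) - (-4)·6) + 2·(2·3 - 0·6) = (-7)·12 - (-3)·18 + 2·6 = -18.
So p(s) = det(sI - A) = s^3 + 10s^2 + 27s + 18.
Rational-root test: any integer root divides 18. Testing small divisors, s = -1 works: p(-1) = -1 + 10 + (-27) + 18 = 0, so (s + 1) is a factor.
Dividing, p(s) = (s + 1)(s^2 + 9s + 18).
Factor s^2 + 9s + 18: two numbers with sum -9 and product 18 are -3 and -6, so s^2 + 9s + 18 = (s + 3)(s + 6).
Hence p(s) = (s + 1) (s + 3) (s + 6), with roots -6, -3, -1.
All eigenvalues have negative real part, so the system is asymptotically stable.

-6, -3, -1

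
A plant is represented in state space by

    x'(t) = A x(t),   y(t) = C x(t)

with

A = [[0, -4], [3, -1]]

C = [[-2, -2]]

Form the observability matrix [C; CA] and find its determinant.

-32

CA = [[-6, 10]]
Observability matrix O = [C; CA] = [[-2, -2], [-6, 10]]
det(O) = (-2)·10 - (-2)·(-6) = -20 - 12 = -32
Since det(O) ≠ 0, rank(O) = 2 and the system is completely observable.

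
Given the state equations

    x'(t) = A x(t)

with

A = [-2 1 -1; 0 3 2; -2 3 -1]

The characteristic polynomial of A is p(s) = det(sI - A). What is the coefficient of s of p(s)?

-15

Expand det(sI - A) for the 3×3 matrix.
p(s) = s^3 - 15s - 8.
(Check: constant term = det(-A) = (-1)^3 det A = -8; coefficient of s^2 = -tr A = 0.)
The coefficient of s is -15.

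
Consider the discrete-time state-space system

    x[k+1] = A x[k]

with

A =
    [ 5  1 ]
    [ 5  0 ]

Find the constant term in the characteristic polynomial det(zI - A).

-5

For a 2×2 matrix, det(zI - A) = z^2 - (tr A)z + det A.
tr A = 5, det A = -5.
So p(z) = z^2 - 5z - 5.
The constant term is -5.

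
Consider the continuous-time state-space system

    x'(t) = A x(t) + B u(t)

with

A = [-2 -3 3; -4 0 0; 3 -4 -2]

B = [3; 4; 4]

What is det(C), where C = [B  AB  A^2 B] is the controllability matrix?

AB = [[-6], [-12], [-15]]
A^2B = [[3], [24], [60]]
Controllability matrix C = [B  AB  A^2B] = [[3, -6, 3], [4, -12, 24], [4, -15, 60]]
Expanding along the first row, det(C) = 3·((-12)·60 - 24·(-15)) - (-6)·(4·60 - 24·4) + 3·(4·(-15) - (-12)·4) = 3·(-360) - (-6)·144 + 3·(-12) = -252
Since det(C) ≠ 0, rank(C) = 3 and the system is completely controllable.

-252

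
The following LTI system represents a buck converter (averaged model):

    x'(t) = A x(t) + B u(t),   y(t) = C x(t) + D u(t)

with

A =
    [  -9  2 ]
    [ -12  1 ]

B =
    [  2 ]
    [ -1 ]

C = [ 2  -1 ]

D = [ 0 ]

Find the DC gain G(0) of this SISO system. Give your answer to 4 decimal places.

1.6667

G(0) = C(-A)^{-1}B + D = -C A^{-1} B + D.
det A = 15, so A^{-1} = (1/15)·adj(A) = [[1/15, -2/15], [4/5, -3/5]]
A^{-1} B = [4/15, 11/5]^T
C A^{-1} B = -5/3
G(0) = D - C A^{-1} B = 0 - (-5/3) = 5/3 ≈ 1.6667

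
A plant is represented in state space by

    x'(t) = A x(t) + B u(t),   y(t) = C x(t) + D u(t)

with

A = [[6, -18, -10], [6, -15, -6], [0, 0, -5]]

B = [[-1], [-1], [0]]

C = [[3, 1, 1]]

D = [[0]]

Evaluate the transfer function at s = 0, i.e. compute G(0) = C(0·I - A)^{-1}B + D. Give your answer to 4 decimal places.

0.5000

G(0) = C(-A)^{-1}B + D = -C A^{-1} B + D.
det A = -90, so A^{-1} = (1/-90)·adj(A) = [[-5/6, 1, 7/15], [-1/3, 1/3, 4/15], [0, 0, -1/5]]
A^{-1} B = [-1/6, 0, 0]^T
C A^{-1} B = -1/2
G(0) = D - C A^{-1} B = 0 - (-1/2) = 1/2 ≈ 0.5000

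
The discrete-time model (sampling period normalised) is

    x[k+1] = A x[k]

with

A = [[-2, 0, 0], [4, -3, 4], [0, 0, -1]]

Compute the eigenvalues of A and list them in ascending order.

-3, -2, -1

det(zI - A) = z^3 - (tr A)z^2 + (M11 + M22 + M33)z - det A, where Mii is the 2×2 principal minor of A obtained by deleting row i and column i.
tr A = (-2) + (-3) + (-1) = -6; M11 = (-3)·(-1) - 4·0 = 3 - 0 = 3; M22 = (-2)·(-1) - 0·0 = 2 - 0 = 2; M33 = (-2)·(-3) - 0·4 = 6 - 0 = 6; sum of minors = 11.
det A = (-2)·((-3)·(-1) - 4·0) - 0·(4·(-1) - 4·0) + 0·(4·0 - (-3)·0) = (-2)·3 - 0·(-4) + 0·0 = -6.
So p(z) = det(zI - A) = z^3 + 6z^2 + 11z + 6.
Rational-root test: any integer root divides 6. Testing small divisors, z = -1 works: p(-1) = -1 + 6 + (-11) + 6 = 0, so (z + 1) is a factor.
Dividing, p(z) = (z + 1)(z^2 + 5z + 6).
Factor z^2 + 5z + 6: two numbers with sum -5 and product 6 are -2 and -3, so z^2 + 5z + 6 = (z + 2)(z + 3).
Hence p(z) = (z + 1) (z + 2) (z + 3), with roots -3, -2, -1.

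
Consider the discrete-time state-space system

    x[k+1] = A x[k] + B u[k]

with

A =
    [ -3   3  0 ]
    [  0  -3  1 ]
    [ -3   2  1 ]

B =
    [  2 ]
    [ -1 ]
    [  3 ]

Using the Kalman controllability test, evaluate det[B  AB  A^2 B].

-92

AB = [[-9], [6], [-5]]
A^2B = [[45], [-23], [34]]
Controllability matrix C = [B  AB  A^2B] = [[2, -9, 45], [-1, 6, -23], [3, -5, 34]]
Expanding along the first row, det(C) = 2·(6·34 - (-23)·(-5)) - (-9)·((-1)·34 - (-23)·3) + 45·((-1)·(-5) - 6·3) = 2·89 - (-9)·35 + 45·(-13) = -92
Since det(C) ≠ 0, rank(C) = 3 and the system is completely controllable.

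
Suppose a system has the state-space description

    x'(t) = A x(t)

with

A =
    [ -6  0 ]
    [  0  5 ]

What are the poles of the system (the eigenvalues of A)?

-6, 5

det(sI - A) = s^2 - (tr A)s + det A, with tr A = (-6) + 5 = -1 and det A = (-6)·5 - 0·0 = -30 - 0 = -30.
So p(s) = det(sI - A) = s^2 + s - 30.
Factor s^2 + s - 30: two numbers with sum -1 and product -30 are 5 and -6, so s^2 + s - 30 = (s - 5)(s + 6).
Hence p(s) = (s - 5) (s + 6), with roots -6, 5.
At least one eigenvalue has non-negative real part, so the system is not asymptotically stable.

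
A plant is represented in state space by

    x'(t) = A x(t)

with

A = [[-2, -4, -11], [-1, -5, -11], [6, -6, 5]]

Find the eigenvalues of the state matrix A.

-6, -1, 5

det(sI - A) = s^3 - (tr A)s^2 + (M11 + M22 + M33)s - det A, where Mii is the 2×2 principal minor of A obtained by deleting row i and column i.
tr A = (-2) + (-5) + 5 = -2; M11 = (-5)·5 - (-11)·(-6) = -25 - 66 = -91; M22 = (-2)·5 - (-11)·6 = -10 - (-66) = 56; M33 = (-2)·(-5) - (-4)·(-1) = 10 - 4 = 6; sum of minors = -29.
det A = (-2)·((-5)·5 - (-11)·(-6)) - (-4)·((-1)·5 - (-11)·6) + (-11)·((-1)·(-6) - (-5)·6) = (-2)·(-91) - (-4)·61 + (-11)·36 = 30.
So p(s) = det(sI - A) = s^3 + 2s^2 - 29s - 30.
Rational-root test: any integer root divides -30. Testing small divisors, s = -1 works: p(-1) = -1 + 2 + 29 + (-30) = 0, so (s + 1) is a factor.
Dividing, p(s) = (s + 1)(s^2 + s - 30).
Factor s^2 + s - 30: two numbers with sum -1 and product -30 are 5 and -6, so s^2 + s - 30 = (s - 5)(s + 6).
Hence p(s) = (s - 5) (s + 1) (s + 6), with roots -6, -1, 5.
At least one eigenvalue has non-negative real part, so the system is not asymptotically stable.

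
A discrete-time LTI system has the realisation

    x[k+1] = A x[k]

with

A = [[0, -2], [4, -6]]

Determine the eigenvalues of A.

det(zI - A) = z^2 - (tr A)z + det A, with tr A = 0 + (-6) = -6 and det A = 0·(-6) - (-2)·4 = 0 - (-8) = 8.
So p(z) = det(zI - A) = z^2 + 6z + 8.
Factor z^2 + 6z + 8: two numbers with sum -6 and product 8 are -2 and -4, so z^2 + 6z + 8 = (z + 2)(z + 4).
Hence p(z) = (z + 2) (z + 4), with roots -4, -2.

-4, -2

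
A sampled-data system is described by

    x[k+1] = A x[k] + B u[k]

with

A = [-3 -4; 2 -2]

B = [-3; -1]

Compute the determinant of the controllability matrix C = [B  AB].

25

AB = [[13], [-4]]
Controllability matrix C = [B  AB] = [[-3, 13], [-1, -4]]
det(C) = (-3)·(-4) - 13·(-1) = 12 - (-13) = 25
Since det(C) ≠ 0, rank(C) = 2 and the system is completely controllable.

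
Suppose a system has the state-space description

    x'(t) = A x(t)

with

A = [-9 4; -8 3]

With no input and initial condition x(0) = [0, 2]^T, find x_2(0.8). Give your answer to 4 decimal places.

det(sI - A) = s^2 - (tr A)s + det A, with tr A = (-9) + 3 = -6 and det A = (-9)·3 - 4·(-8) = -27 - (-32) = 5.
So p(s) = det(sI - A) = s^2 + 6s + 5.
Factor s^2 + 6s + 5: two numbers with sum -6 and product 5 are -1 and -5, so s^2 + 6s + 5 = (s + 1)(s + 5).
Hence p(s) = (s + 1) (s + 5), with roots -5, -1.
The eigenvalues -5, -1 are distinct and real, so A is diagonalisable and x(t) = e^{At} x(0) = V diag(e^{λ_i t}) V^{-1} x(0), where the columns of V are the eigenvectors.
λ = -5: A - (-5)I = [[-4, 4], [-8, 8]]. Row 1 gives (-4)·v1 + 4·v2 = 0, so take v_1 = [-1, -1]^T.
λ = -1: A - (-1)I = [[-8, 4], [-8, 4]]. Row 1 gives (-8)·v1 + 4·v2 = 0, so take v_2 = [1, 2]^T.
V = [v_1 v_2] = [[-1, 1], [-1, 2]] has det V = -1, so V^{-1} = adj(V)/det V = [[-2, 1], [-1, 1]].
Modal coordinates z(0) = V^{-1} x(0): (-2)·0 + 1·2 = 2; (-1)·0 + 1·2 = 2; so z(0) = [2, 2]^T.
x_2(t) = Σ_i (v_i)_2 · z_i(0) · e^{λ_i t} (row 2 of V times the modal terms).
x_2(0.8) = (-1)·2·e^{-5·0.8} + 2·2·e^{-1·0.8} = (-2)·0.018316 + 4·0.449329 = 1.7607.

1.7607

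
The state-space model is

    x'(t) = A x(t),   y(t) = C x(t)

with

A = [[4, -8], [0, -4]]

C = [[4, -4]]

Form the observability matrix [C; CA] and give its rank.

1

CA = [[16, -16]]
Observability matrix O = [C; CA] = [[4, -4], [16, -16]]
Every row of O is a scalar multiple of row 1 = [4, -4] (multipliers 1, 4), so the rows span a one-dimensional space.
O ≠ 0, hence rank(O) = 1.
rank(O) = 1 < n = 2, so the pair (A, C) is not completely observable.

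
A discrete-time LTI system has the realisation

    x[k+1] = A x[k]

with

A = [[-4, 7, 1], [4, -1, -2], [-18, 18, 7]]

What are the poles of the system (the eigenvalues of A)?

-2, 1, 3

det(zI - A) = z^3 - (tr A)z^2 + (M11 + M22 + M33)z - det A, where Mii is the 2×2 principal minor of A obtained by deleting row i and column i.
tr A = (-4) + (-1) + 7 = 2; M11 = (-1)·7 - (-2)·18 = -7 - (-36) = 29; M22 = (-4)·7 - 1·(-18) = -28 - (-18) = -10; M33 = (-4)·(-1) - 7·4 = 4 - 28 = -24; sum of minors = -5.
det A = (-4)·((-1)·7 - (-2)·18) - 7·(4·7 - (-2)·(-18)) + 1·(4·18 - (-1)·(-18)) = (-4)·29 - 7·(-8) + 1·54 = -6.
So p(z) = det(zI - A) = z^3 - 2z^2 - 5z + 6.
Rational-root test: any integer root divides 6. Testing small divisors, z = 1 works: p(1) = 1 + (-2) + (-5) + 6 = 0, so (z - 1) is a factor.
Dividing, p(z) = (z - 1)(z^2 - z - 6).
Factor z^2 - z - 6: two numbers with sum 1 and product -6 are 3 and -2, so z^2 - z - 6 = (z - 3)(z + 2).
Hence p(z) = (z - 3) (z - 1) (z + 2), with roots -2, 1, 3.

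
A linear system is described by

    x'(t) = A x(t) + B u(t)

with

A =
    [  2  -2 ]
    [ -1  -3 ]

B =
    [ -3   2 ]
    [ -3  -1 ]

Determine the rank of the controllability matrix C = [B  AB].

2

AB = [[0, 6], [12, 1]]
Controllability matrix C = [B  AB] = [[-3, 2, 0, 6], [-3, -1, 12, 1]]
Take the 2×2 submatrix of C formed by columns 1, 2: [[-3, 2], [-3, -1]]. Its determinant is (-3)·(-1) - 2·(-3) = 3 - (-6) = 9 ≠ 0.
So rank(C) ≥ 2; since C has 2 rows, rank(C) = 2.
rank(C) = 2 = n, so the pair (A, B) is completely controllable.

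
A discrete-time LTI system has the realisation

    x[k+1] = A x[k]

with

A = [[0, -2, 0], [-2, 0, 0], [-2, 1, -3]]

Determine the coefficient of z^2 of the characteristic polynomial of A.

Expand det(zI - A) for the 3×3 matrix.
p(z) = z^3 + 3z^2 - 4z - 12.
(Check: constant term = det(-A) = (-1)^3 det A = -12; coefficient of z^2 = -tr A = 3.)
The coefficient of z^2 is 3.

3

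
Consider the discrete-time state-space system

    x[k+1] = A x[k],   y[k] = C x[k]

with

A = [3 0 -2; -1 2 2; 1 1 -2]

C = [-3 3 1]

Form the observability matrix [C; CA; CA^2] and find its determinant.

-42

CA = [[-11, 7, 10]]
CA^2 = [[-30, 24, 16]]
Observability matrix O = [C; CA; CA^2] = [[-3, 3, 1], [-11, 7, 10], [-30, 24, 16]]
Expanding along the first row, det(O) = (-3)·(7·16 - 10·24) - 3·((-11)·16 - 10·(-30)) + 1·((-11)·24 - 7·(-30)) = (-3)·(-128) - 3·124 + 1·(-54) = -42
Since det(O) ≠ 0, rank(O) = 3 and the system is completely observable.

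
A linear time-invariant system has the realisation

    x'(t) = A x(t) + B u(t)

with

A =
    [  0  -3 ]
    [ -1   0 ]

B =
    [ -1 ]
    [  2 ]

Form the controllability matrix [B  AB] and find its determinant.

AB = [[-6], [1]]
Controllability matrix C = [B  AB] = [[-1, -6], [2, 1]]
det(C) = (-1)·1 - (-6)·2 = -1 - (-12) = 11
Since det(C) ≠ 0, rank(C) = 2 and the system is completely controllable.

11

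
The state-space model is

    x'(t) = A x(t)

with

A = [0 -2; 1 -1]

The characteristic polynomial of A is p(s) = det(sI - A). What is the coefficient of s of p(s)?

1

For a 2×2 matrix, det(sI - A) = s^2 - (tr A)s + det A.
tr A = -1, det A = 2.
So p(s) = s^2 + s + 2.
The coefficient of s is 1.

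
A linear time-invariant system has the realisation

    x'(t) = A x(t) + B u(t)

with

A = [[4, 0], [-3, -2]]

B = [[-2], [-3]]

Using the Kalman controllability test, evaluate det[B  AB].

AB = [[-8], [12]]
Controllability matrix C = [B  AB] = [[-2, -8], [-3, 12]]
det(C) = (-2)·12 - (-8)·(-3) = -24 - 24 = -48
Since det(C) ≠ 0, rank(C) = 2 and the system is completely controllable.

-48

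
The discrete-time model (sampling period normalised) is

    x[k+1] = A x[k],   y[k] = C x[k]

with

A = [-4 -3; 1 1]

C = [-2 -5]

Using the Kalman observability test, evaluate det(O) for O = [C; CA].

13

CA = [[3, 1]]
Observability matrix O = [C; CA] = [[-2, -5], [3, 1]]
det(O) = (-2)·1 - (-5)·3 = -2 - (-15) = 13
Since det(O) ≠ 0, rank(O) = 2 and the system is completely observable.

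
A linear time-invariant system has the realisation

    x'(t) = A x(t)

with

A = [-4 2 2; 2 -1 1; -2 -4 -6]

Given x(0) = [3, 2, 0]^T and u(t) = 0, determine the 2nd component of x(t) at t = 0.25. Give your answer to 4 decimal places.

2.2436

det(sI - A) = s^3 - (tr A)s^2 + (M11 + M22 + M33)s - det A, where Mii is the 2×2 principal minor of A obtained by deleting row i and column i.
tr A = (-4) + (-1) + (-6) = -11; M11 = (-1)·(-6) - 1·(-4) = 6 - (-4) = 10; M22 = (-4)·(-6) - 2·(-2) = 24 - (-4) = 28; M33 = (-4)·(-1) - 2·2 = 4 - 4 = 0; sum of minors = 38.
det A = (-4)·((-1)·(-6) - 1·(-4)) - 2·(2·(-6) - 1·(-2)) + 2·(2·(-4) - (-1)·(-2)) = (-4)·10 - 2·(-10) + 2·(-10) = -40.
So p(s) = det(sI - A) = s^3 + 11s^2 + 38s + 40.
Rational-root test: any integer root divides 40. Testing small divisors, s = -2 works: p(-2) = -8 + 44 + (-76) + 40 = 0, so (s + 2) is a factor.
Dividing, p(s) = (s + 2)(s^2 + 9s + 20).
Factor s^2 + 9s + 20: two numbers with sum -9 and product 20 are -4 and -5, so s^2 + 9s + 20 = (s + 4)(s + 5).
Hence p(s) = (s + 2) (s + 4) (s + 5), with roots -5, -4, -2.
The eigenvalues -5, -4, -2 are distinct and real, so A is diagonalisable and x(t) = e^{At} x(0) = V diag(e^{λ_i t}) V^{-1} x(0), where the columns of V are the eigenvectors.
λ = -5: A - (-5)I = [[1, 2, 2], [2, 4, 1], [-2, -4, -1]]. v must be orthogonal to every row; (row 1) × (row 2) = [-6, 3, 0], so take v_1 = [2, -1, 0]^T.
λ = -4: A - (-4)I = [[0, 2, 2], [2, 3, 1], [-2, -4, -2]]. v must be orthogonal to every row; (row 1) × (row 2) = [-4, 4, -4], so take v_2 = [-1, 1, -1]^T.
λ = -2: A - (-2)I = [[-2, 2, 2], [2, 1, 1], [-2, -4, -4]]. v must be orthogonal to every row; (row 1) × (row 2) = [0, 6, -6], so take v_3 = [0, 1, -1]^T.
V = [v_1 v_2 v_3] = [[2, -1, 0], [-1, 1, 1], [0, -1, -1]] has det V = 1, so V^{-1} = adj(V)/det V = [[0, -1, -1], [-1, -2, -2], [1, 2, 1]].
Modal coordinates z(0) = V^{-1} x(0): 0·3 + (-1)·2 + (-1)·0 = -2; (-1)·3 + (-2)·2 + (-2)·0 = -7; 1·3 + 2·2 + 1·0 = 7; so z(0) = [-2, -7, 7]^T.
x_2(t) = Σ_i (v_i)_2 · z_i(0) · e^{λ_i t} (row 2 of V times the modal terms).
x_2(0.25) = (-1)·(-2)·e^{-5·0.25} + 1·(-7)·e^{-4·0.25} + 1·7·e^{-2·0.25} = 2·0.286505 + (-7)·0.367879 + 7·0.606531 = 2.2436.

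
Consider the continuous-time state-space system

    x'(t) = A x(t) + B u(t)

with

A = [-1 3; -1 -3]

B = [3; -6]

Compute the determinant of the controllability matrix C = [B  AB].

AB = [[-21], [15]]
Controllability matrix C = [B  AB] = [[3, -21], [-6, 15]]
det(C) = 3·15 - (-21)·(-6) = 45 - 126 = -81
Since det(C) ≠ 0, rank(C) = 2 and the system is completely controllable.

-81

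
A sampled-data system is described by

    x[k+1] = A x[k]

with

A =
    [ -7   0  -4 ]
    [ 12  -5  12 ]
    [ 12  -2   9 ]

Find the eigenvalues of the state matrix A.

-3, -1, 1

det(zI - A) = z^3 - (tr A)z^2 + (M11 + M22 + M33)z - det A, where Mii is the 2×2 principal minor of A obtained by deleting row i and column i.
tr A = (-7) + (-5) + 9 = -3; M11 = (-5)·9 - 12·(-2) = -45 - (-24) = -21; M22 = (-7)·9 - (-4)·12 = -63 - (-48) = -15; M33 = (-7)·(-5) - 0·12 = 35 - 0 = 35; sum of minors = -1.
det A = (-7)·((-5)·9 - 12·(-2)) - 0·(12·9 - 12·12) + (-4)·(12·(-2) - (-5)·12) = (-7)·(-21) - 0·(-36) + (-4)·36 = 3.
So p(z) = det(zI - A) = z^3 + 3z^2 - z - 3.
Rational-root test: any integer root divides -3. Testing small divisors, z = -1 works: p(-1) = -1 + 3 + 1 + (-3) = 0, so (z + 1) is a factor.
Dividing, p(z) = (z + 1)(z^2 + 2z - 3).
Factor z^2 + 2z - 3: two numbers with sum -2 and product -3 are 1 and -3, so z^2 + 2z - 3 = (z - 1)(z + 3).
Hence p(z) = (z - 1) (z + 1) (z + 3), with roots -3, -1, 1.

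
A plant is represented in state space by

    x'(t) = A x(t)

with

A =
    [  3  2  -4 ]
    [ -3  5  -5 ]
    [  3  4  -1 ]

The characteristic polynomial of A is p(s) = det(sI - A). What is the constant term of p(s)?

Expand det(sI - A) for the 3×3 matrix.
p(s) = s^3 - 7s^2 + 45s - 117.
(Check: constant term = det(-A) = (-1)^3 det A = -117; coefficient of s^2 = -tr A = -7.)
The constant term is -117.

-117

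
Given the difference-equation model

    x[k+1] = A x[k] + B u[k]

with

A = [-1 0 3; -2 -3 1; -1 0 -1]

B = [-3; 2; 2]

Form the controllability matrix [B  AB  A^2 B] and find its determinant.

-231

AB = [[9], [2], [1]]
A^2B = [[-6], [-23], [-10]]
Controllability matrix C = [B  AB  A^2B] = [[-3, 9, -6], [2, 2, -23], [2, 1, -10]]
Expanding along the first row, det(C) = (-3)·(2·(-10) - (-23)·1) - 9·(2·(-10) - (-23)·2) + (-6)·(2·1 - 2·2) = (-3)·3 - 9·26 + (-6)·(-2) = -231
Since det(C) ≠ 0, rank(C) = 3 and the system is completely controllable.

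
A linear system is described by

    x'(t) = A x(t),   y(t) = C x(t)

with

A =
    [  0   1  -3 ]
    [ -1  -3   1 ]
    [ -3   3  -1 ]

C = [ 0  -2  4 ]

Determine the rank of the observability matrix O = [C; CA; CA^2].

3

CA = [[-10, 18, -6]]
CA^2 = [[0, -82, 54]]
Observability matrix O = [C; CA; CA^2] = [[0, -2, 4], [-10, 18, -6], [0, -82, 54]]
det(O) = 0·(18·54 - (-6)·(-82)) - (-2)·((-10)·54 - (-6)·0) + 4·((-10)·(-82) - 18·0) = 0·480 - (-2)·(-540) + 4·820 = 2200 ≠ 0, so rank(O) = 3.
rank(O) = 3 = n, so the pair (A, C) is completely observable.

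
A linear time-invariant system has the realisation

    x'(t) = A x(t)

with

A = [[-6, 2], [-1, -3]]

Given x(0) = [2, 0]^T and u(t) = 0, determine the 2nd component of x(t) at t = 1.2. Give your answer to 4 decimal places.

-0.0115

det(sI - A) = s^2 - (tr A)s + det A, with tr A = (-6) + (-3) = -9 and det A = (-6)·(-3) - 2·(-1) = 18 - (-2) = 20.
So p(s) = det(sI - A) = s^2 + 9s + 20.
Factor s^2 + 9s + 20: two numbers with sum -9 and product 20 are -4 and -5, so s^2 + 9s + 20 = (s + 4)(s + 5).
Hence p(s) = (s + 4) (s + 5), with roots -5, -4.
The eigenvalues -5, -4 are distinct and real, so A is diagonalisable and x(t) = e^{At} x(0) = V diag(e^{λ_i t}) V^{-1} x(0), where the columns of V are the eigenvectors.
λ = -5: A - (-5)I = [[-1, 2], [-1, 2]]. Row 1 gives (-1)·v1 + 2·v2 = 0, so take v_1 = [2, 1]^T.
λ = -4: A - (-4)I = [[-2, 2], [-1, 1]]. Row 1 gives (-2)·v1 + 2·v2 = 0, so take v_2 = [1, 1]^T.
V = [v_1 v_2] = [[2, 1], [1, 1]] has det V = 1, so V^{-1} = adj(V)/det V = [[1, -1], [-1, 2]].
Modal coordinates z(0) = V^{-1} x(0): 1·2 + (-1)·0 = 2; (-1)·2 + 2·0 = -2; so z(0) = [2, -2]^T.
x_2(t) = Σ_i (v_i)_2 · z_i(0) · e^{λ_i t} (row 2 of V times the modal terms).
x_2(1.2) = 1·2·e^{-5·1.2} + 1·(-2)·e^{-4·1.2} = 2·0.002479 + (-2)·0.008230 = -0.0115.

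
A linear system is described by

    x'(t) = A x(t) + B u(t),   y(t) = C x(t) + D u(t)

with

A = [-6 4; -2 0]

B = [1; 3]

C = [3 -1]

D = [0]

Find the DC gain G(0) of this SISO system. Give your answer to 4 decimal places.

2.5000

G(0) = C(-A)^{-1}B + D = -C A^{-1} B + D.
det A = 8, so A^{-1} = (1/8)·adj(A) = [[0, -1/2], [1/4, -3/4]]
A^{-1} B = [-3/2, -2]^T
C A^{-1} B = -5/2
G(0) = D - C A^{-1} B = 0 - (-5/2) = 5/2 ≈ 2.5000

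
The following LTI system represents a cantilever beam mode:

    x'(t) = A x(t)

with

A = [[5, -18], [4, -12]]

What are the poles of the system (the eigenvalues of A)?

-4, -3

det(sI - A) = s^2 - (tr A)s + det A, with tr A = 5 + (-12) = -7 and det A = 5·(-12) - (-18)·4 = -60 - (-72) = 12.
So p(s) = det(sI - A) = s^2 + 7s + 12.
Factor s^2 + 7s + 12: two numbers with sum -7 and product 12 are -3 and -4, so s^2 + 7s + 12 = (s + 3)(s + 4).
Hence p(s) = (s + 3) (s + 4), with roots -4, -3.
All eigenvalues have negative real part, so the system is asymptotically stable.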